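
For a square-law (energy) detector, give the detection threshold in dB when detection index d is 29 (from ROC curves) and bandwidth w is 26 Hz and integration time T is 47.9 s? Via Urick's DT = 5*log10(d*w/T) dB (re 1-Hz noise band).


DT = 5*log10(d*w/T) = 5*log10(29 * 26 / 47.9) = 5*log10(15.74) = 5.99

5.99 dB


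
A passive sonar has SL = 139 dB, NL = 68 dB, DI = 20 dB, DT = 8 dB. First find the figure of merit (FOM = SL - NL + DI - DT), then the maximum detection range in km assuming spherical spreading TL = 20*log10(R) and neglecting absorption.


Step 1: FOM = SL - NL + DI - DT = 139 - 68 + 20 - 8 = 83 dB
Step 2: at max range FOM = TL = 20*log10(R), so R = 10^(83/20) = 14125.38 m = 14.13 km

14.13 km


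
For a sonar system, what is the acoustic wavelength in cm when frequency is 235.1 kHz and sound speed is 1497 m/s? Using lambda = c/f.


0.64 cm


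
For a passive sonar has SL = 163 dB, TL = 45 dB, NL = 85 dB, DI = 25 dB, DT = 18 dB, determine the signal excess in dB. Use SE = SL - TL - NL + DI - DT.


40 dB


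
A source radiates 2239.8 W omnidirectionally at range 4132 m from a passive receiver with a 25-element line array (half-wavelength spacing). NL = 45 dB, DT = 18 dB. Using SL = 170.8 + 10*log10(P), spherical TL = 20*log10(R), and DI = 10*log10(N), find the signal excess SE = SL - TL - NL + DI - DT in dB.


Step 1: SL = 170.8 + 10*log10(2239.8) = 204.3 dB
Step 2: TL = 20*log10(4132) = 72.32 dB
Step 3: DI = 10*log10(25) = 13.98 dB
Step 4: SE = SL - TL - NL + DI - DT = 204.3 - 72.32 - 45 + 13.98 - 18 = 82.96

82.96 dB


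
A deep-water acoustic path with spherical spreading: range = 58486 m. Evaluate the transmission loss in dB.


TL = 20*log10(58486) = 95.34

95.34 dB


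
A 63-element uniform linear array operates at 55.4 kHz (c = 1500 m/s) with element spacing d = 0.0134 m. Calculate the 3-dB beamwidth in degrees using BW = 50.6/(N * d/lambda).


Step 1: lambda = 1500/55400 = 0.02708 m
Step 2: d/lambda = 0.0134/0.02708 = 0.4948
Step 3: BW = 50.6/(N * d/lambda) = 50.6/(63 * 0.4948) = 1.62

1.62 deg


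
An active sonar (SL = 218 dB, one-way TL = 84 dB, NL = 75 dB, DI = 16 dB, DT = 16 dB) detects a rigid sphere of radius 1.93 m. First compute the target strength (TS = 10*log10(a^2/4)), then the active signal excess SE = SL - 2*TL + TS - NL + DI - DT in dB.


Step 1: TS = 10*log10(1.93^2/4) = -0.31 dB
Step 2: SE = SL - 2*TL + TS - NL + DI - DT = 218 - 2*84 + (-0.31) - 75 + 16 - 16 = -25.31

-25.31 dB


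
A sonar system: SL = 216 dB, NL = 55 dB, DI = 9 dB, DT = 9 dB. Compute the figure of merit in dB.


FOM = SL - NL + DI - DT = 216 - 55 + 9 - 9 = 161

161 dB


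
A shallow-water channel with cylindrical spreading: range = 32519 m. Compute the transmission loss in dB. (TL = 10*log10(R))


TL = 10*log10(32519) = 45.12

45.12 dB


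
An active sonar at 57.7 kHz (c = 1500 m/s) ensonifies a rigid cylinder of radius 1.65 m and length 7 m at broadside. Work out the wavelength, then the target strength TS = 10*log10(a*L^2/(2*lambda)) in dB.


Step 1: lambda = c/f = 1500/57700 = 0.026 m
Step 2: TS = 10*log10(a*L^2/(2*lambda)) = 10*log10(1.65*7^2/(2*0.026)) = 31.92

31.92 dB


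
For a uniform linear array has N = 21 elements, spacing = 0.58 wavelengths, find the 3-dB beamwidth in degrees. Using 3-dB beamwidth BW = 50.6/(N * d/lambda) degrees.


BW = 50.6 / (21 * 0.58) = 50.6 / 12.18 = 4.15

4.15 deg


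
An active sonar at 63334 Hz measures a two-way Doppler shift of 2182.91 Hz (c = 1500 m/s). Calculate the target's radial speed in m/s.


25.85 m/s


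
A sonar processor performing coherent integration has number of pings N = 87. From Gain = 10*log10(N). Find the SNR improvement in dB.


Gain = 10*log10(87) = 19.4

19.4 dB


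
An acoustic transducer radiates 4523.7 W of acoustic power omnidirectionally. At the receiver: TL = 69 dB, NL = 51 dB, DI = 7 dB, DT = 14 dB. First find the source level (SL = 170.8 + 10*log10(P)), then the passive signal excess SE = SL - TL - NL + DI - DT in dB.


Step 1: SL = 170.8 + 10*log10(4523.7) = 207.35 dB
Step 2: SE = SL - TL - NL + DI - DT = 207.35 - 69 - 51 + 7 - 14 = 80.35

80.35 dB


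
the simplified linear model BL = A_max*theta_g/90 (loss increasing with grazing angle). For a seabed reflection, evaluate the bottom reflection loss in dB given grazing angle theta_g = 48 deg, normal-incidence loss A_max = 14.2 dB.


BL = A_max * theta_g / 90 = 14.2 * 48 / 90 = 7.57

7.57 dB


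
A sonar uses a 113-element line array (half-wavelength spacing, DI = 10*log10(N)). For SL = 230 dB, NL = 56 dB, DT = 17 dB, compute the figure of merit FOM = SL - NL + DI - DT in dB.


177.53 dB


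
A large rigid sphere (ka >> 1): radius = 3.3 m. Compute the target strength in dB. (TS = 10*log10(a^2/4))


TS = 10*log10(3.3^2 / 4) = 10*log10(2.7225) = 4.35

4.35 dB


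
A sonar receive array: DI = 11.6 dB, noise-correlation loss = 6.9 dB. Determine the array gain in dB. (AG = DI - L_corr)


AG = DI - L_corr = 11.6 - 6.9 = 4.7

4.7 dB


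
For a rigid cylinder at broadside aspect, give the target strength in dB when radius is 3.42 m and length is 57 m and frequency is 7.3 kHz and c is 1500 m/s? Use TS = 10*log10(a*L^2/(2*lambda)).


lambda = 1500/7300 = 0.20548 m
TS = 10*log10(3.42*57^2/(2*0.20548)) = 44.32

44.32 dB


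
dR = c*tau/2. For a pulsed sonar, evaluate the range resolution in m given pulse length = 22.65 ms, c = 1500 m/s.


dR = c*tau/2 = 1500 * 22.65e-3 / 2 = 16.9875

16.9875 m


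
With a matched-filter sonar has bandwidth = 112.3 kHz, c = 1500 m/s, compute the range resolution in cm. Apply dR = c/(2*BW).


dR = c/(2*BW) = 1500 / (2 * 112.3e3) = 0.0067 m = 0.67 cm

0.67 cm


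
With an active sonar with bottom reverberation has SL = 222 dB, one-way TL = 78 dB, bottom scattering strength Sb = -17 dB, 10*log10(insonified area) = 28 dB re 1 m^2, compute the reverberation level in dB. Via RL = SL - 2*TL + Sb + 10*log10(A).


RL = SL - 2*TL + Sb + 10*log10(A) = 222 - 2*78 + (-17) + 28 = 77

77 dB


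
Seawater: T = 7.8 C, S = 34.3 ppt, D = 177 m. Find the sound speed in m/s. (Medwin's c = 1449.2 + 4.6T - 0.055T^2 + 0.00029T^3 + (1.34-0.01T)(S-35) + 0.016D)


c = 1449.2 + 4.6*7.8 - 0.055*7.8^2 + 0.00029*7.8^3 + (1.34 - 0.01*7.8)*(34.3 - 35) + 0.016*177 = 1483.82

1483.82 m/s


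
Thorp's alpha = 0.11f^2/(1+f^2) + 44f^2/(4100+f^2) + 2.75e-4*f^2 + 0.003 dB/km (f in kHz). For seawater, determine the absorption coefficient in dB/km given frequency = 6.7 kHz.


f^2 = 44.89
alpha = 0.11*44.89/(1+44.89) + 44*44.89/(4100+44.89) + 2.75e-4*44.89 + 0.003 = 0.599

0.599 dB/km


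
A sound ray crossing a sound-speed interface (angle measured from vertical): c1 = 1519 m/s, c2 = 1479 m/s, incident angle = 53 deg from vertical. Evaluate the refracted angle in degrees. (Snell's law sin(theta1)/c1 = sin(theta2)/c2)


sin(theta2) = (c2/c1)*sin(theta1) = (1479/1519)*sin(53 deg) = 0.7776
theta2 = arcsin(0.7776) = 51.04

51.04 deg


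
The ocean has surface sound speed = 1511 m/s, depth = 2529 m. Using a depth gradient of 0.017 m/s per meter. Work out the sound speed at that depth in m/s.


c = 1511 + 0.017 * 2529 = 1553.993

1553.993 m/s


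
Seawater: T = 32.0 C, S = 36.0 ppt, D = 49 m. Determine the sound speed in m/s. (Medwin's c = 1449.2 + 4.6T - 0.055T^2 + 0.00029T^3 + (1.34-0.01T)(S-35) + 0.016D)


c = 1449.2 + 4.6*32.0 - 0.055*32.0^2 + 0.00029*32.0^3 + (1.34 - 0.01*32.0)*(36.0 - 35) + 0.016*49 = 1551.39

1551.39 m/s


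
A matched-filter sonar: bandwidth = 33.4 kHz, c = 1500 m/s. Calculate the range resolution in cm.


dR = c/(2*BW) = 1500 / (2 * 33.4e3) = 0.0225 m = 2.25 cm

2.25 cm


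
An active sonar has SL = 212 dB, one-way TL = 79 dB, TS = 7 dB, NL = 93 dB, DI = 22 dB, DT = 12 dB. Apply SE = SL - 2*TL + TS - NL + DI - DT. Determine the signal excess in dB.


-22 dB


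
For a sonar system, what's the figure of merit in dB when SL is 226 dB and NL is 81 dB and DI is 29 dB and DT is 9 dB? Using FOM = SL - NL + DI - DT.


FOM = SL - NL + DI - DT = 226 - 81 + 29 - 9 = 165

165 dB


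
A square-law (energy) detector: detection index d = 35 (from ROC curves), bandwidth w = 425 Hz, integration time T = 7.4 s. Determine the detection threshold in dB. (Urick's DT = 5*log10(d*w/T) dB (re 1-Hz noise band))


DT = 5*log10(d*w/T) = 5*log10(35 * 425 / 7.4) = 5*log10(2010.14) = 16.52

16.52 dB


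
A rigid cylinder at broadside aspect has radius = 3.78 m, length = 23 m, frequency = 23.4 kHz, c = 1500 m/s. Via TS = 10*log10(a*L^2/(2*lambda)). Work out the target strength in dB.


lambda = 1500/23400 = 0.0641 m
TS = 10*log10(3.78*23^2/(2*0.0641)) = 41.93

41.93 dB


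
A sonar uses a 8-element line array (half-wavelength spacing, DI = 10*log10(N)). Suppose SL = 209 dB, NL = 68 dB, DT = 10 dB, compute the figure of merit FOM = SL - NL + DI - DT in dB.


Step 1: DI = 10*log10(8) = 9.03 dB
Step 2: FOM = SL - NL + DI - DT = 209 - 68 + 9.03 - 10 = 140.03

140.03 dB


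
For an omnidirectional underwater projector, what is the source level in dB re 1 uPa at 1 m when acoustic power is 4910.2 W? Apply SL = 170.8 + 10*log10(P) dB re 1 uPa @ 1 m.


SL = 170.8 + 10*log10(4910.2) = 170.8 + 36.91 = 207.71

207.71 dB


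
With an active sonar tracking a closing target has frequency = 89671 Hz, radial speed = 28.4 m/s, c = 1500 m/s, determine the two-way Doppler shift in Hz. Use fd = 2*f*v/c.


fd = 2*f*v/c = 2 * 89671 * 28.4 / 1500 = 3395.54

3395.54 Hz


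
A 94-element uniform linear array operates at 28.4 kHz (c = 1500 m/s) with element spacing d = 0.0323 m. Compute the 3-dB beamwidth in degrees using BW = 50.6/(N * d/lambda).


Step 1: lambda = 1500/28400 = 0.05282 m
Step 2: d/lambda = 0.0323/0.05282 = 0.6115
Step 3: BW = 50.6/(N * d/lambda) = 50.6/(94 * 0.6115) = 0.88

0.88 deg


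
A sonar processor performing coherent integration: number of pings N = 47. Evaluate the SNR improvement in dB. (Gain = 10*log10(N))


Gain = 10*log10(47) = 16.72

16.72 dB


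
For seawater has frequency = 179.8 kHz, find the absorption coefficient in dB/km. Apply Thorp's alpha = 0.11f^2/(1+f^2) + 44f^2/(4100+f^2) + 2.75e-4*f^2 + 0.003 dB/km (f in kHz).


48.051 dB/km


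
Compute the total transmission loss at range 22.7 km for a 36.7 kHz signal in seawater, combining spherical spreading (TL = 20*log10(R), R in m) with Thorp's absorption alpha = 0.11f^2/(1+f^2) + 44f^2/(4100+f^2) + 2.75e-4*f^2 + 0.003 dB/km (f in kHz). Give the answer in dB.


Step 1 (Thorp): alpha = 0.11*1346.89/(1+1346.89) + 44*1346.89/(4100+1346.89) + 2.75e-4*1346.89 + 0.003 = 11.3635 dB/km
Step 2: TL_spread = 20*log10(22700) = 87.12 dB
Step 3: TL_abs = alpha*R = 11.3635 * 22.7 = 257.95 dB
Step 4: TL_total = 87.12 + 257.95 = 345.07

345.07 dB


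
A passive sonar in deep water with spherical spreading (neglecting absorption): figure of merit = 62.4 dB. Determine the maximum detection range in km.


At max range FOM = TL, so 20*log10(R) = 62.4
R = 10^(62.4/20) = 1318.26 m = 1.32 km

1.32 km


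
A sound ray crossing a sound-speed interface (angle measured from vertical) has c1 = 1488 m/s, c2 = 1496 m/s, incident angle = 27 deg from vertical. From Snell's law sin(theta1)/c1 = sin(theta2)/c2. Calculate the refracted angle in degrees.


sin(theta2) = (c2/c1)*sin(theta1) = (1496/1488)*sin(27 deg) = 0.45643
theta2 = arcsin(0.45643) = 27.16

27.16 deg


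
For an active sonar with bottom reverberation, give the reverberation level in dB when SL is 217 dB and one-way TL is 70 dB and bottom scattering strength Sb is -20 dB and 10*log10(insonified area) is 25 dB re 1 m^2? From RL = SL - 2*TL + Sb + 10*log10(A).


RL = SL - 2*TL + Sb + 10*log10(A) = 217 - 2*70 + (-20) + 25 = 82

82 dB


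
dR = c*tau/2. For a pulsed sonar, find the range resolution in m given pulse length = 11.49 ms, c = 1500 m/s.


dR = c*tau/2 = 1500 * 11.49e-3 / 2 = 8.6175

8.6175 m


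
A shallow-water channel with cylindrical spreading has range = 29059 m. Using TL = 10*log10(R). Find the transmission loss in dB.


44.63 dB


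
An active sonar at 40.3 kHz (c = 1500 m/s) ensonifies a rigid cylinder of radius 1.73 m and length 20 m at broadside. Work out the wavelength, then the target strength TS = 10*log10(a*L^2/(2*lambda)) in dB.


Step 1: lambda = c/f = 1500/40300 = 0.03722 m
Step 2: TS = 10*log10(a*L^2/(2*lambda)) = 10*log10(1.73*20^2/(2*0.03722)) = 39.68

39.68 dB


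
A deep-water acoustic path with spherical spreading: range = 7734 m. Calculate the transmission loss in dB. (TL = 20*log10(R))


TL = 20*log10(7734) = 77.77

77.77 dB


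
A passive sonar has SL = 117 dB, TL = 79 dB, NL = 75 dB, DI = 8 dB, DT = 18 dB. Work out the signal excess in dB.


-47 dB


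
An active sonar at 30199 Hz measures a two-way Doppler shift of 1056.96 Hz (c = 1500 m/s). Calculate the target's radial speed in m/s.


From fd = 2*f*v/c, v = c*fd/(2*f) = 1500 * 1056.96 / (2*30199) = 26.25

26.25 m/s


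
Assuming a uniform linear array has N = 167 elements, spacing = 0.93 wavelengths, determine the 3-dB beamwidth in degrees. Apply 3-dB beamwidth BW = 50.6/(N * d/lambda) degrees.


BW = 50.6 / (167 * 0.93) = 50.6 / 155.31 = 0.33

0.33 deg


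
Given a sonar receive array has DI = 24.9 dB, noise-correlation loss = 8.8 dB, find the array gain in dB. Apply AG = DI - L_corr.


AG = DI - L_corr = 24.9 - 8.8 = 16.1

16.1 dB


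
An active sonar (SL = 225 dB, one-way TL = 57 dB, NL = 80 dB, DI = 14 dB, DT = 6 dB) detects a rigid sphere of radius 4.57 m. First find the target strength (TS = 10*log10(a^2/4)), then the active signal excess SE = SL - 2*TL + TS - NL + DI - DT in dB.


Step 1: TS = 10*log10(4.57^2/4) = 7.18 dB
Step 2: SE = SL - 2*TL + TS - NL + DI - DT = 225 - 2*57 + (7.18) - 80 + 14 - 6 = 46.18

46.18 dB


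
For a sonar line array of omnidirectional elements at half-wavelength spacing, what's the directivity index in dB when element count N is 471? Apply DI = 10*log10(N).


DI = 10*log10(471) = 26.73

26.73 dB


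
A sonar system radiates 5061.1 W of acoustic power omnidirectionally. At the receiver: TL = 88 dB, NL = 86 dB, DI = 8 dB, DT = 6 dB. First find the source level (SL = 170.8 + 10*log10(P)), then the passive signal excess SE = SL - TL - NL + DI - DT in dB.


Step 1: SL = 170.8 + 10*log10(5061.1) = 207.84 dB
Step 2: SE = SL - TL - NL + DI - DT = 207.84 - 88 - 86 + 8 - 6 = 35.84

35.84 dB


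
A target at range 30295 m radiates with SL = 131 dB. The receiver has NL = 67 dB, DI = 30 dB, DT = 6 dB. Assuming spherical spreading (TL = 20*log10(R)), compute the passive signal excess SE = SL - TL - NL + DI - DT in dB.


Step 1: TL = 20*log10(30295) = 89.63 dB
Step 2: SE = 131 - 89.63 - 67 + 30 - 6 = -1.63

-1.63 dB


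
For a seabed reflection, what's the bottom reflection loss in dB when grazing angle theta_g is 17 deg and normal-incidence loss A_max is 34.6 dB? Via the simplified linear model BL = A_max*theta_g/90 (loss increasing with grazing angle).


6.54 dB


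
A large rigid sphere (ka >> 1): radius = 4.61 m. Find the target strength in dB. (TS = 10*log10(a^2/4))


TS = 10*log10(4.61^2 / 4) = 10*log10(5.313025) = 7.25

7.25 dB


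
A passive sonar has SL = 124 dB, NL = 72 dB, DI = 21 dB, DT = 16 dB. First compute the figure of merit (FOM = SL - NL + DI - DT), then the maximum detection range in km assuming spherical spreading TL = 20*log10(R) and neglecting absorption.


Step 1: FOM = SL - NL + DI - DT = 124 - 72 + 21 - 16 = 57 dB
Step 2: at max range FOM = TL = 20*log10(R), so R = 10^(57/20) = 707.95 m = 0.71 km

0.71 km


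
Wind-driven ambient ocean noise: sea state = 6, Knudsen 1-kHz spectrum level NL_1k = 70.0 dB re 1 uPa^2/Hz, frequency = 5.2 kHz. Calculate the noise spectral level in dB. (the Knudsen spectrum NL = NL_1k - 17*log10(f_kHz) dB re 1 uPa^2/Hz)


57.83 dB


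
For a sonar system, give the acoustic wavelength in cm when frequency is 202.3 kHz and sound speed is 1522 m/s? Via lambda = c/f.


lambda = c/f = 1522 / 202300 = 0.0075 m = 0.75 cm

0.75 cm


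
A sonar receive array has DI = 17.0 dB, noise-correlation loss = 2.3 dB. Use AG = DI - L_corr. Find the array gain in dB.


AG = DI - L_corr = 17.0 - 2.3 = 14.7

14.7 dB


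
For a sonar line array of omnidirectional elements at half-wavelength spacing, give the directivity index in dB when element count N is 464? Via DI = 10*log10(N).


DI = 10*log10(464) = 26.67

26.67 dB


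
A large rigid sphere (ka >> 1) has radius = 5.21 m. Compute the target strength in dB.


TS = 10*log10(5.21^2 / 4) = 10*log10(6.786025) = 8.32

8.32 dB


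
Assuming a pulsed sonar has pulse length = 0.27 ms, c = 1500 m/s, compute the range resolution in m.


0.2025 m


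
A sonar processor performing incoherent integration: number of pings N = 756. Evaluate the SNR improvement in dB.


Gain = 5*log10(756) = 14.39

14.39 dB


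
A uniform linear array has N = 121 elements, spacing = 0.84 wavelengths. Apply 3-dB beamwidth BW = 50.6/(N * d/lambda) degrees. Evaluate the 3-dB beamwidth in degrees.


0.5 deg


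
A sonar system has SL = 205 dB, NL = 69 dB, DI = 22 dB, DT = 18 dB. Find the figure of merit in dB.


FOM = SL - NL + DI - DT = 205 - 69 + 22 - 18 = 140

140 dB


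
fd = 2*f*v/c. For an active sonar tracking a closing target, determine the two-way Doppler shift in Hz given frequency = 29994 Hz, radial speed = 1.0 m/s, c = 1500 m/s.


fd = 2*f*v/c = 2 * 29994 * 1.0 / 1500 = 39.99

39.99 Hz


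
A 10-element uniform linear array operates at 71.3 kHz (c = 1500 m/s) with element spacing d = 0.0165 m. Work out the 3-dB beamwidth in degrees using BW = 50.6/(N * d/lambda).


Step 1: lambda = 1500/71300 = 0.02104 m
Step 2: d/lambda = 0.0165/0.02104 = 0.7842
Step 3: BW = 50.6/(N * d/lambda) = 50.6/(10 * 0.7842) = 6.45

6.45 deg


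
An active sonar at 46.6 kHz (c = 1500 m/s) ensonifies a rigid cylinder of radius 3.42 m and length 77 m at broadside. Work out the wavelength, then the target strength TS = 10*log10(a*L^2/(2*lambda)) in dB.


Step 1: lambda = c/f = 1500/46600 = 0.03219 m
Step 2: TS = 10*log10(a*L^2/(2*lambda)) = 10*log10(3.42*77^2/(2*0.03219)) = 54.98

54.98 dB


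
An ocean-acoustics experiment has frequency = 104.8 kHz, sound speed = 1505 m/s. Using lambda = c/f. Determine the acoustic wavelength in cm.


lambda = c/f = 1505 / 104800 = 0.0144 m = 1.44 cm

1.44 cm


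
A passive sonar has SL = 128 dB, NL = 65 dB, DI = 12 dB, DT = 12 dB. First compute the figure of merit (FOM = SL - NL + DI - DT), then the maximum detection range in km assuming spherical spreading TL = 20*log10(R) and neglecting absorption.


Step 1: FOM = SL - NL + DI - DT = 128 - 65 + 12 - 12 = 63 dB
Step 2: at max range FOM = TL = 20*log10(R), so R = 10^(63/20) = 1412.54 m = 1.41 km

1.41 km


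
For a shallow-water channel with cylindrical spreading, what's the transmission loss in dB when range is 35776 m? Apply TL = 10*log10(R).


45.54 dB


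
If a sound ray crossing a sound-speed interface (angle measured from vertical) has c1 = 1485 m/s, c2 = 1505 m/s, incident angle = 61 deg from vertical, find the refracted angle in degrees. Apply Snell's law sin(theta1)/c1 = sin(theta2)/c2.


sin(theta2) = (c2/c1)*sin(theta1) = (1505/1485)*sin(61 deg) = 0.8864
theta2 = arcsin(0.8864) = 62.42

62.42 deg


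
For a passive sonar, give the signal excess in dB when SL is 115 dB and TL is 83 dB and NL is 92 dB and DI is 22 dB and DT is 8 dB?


SE = SL - TL - NL + DI - DT = 115 - 83 - 92 + 22 - 8 = -46

-46 dB


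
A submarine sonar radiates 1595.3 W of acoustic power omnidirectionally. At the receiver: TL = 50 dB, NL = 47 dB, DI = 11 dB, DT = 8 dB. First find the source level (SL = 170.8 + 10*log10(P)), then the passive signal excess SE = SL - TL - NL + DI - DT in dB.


Step 1: SL = 170.8 + 10*log10(1595.3) = 202.83 dB
Step 2: SE = SL - TL - NL + DI - DT = 202.83 - 50 - 47 + 11 - 8 = 108.83

108.83 dB


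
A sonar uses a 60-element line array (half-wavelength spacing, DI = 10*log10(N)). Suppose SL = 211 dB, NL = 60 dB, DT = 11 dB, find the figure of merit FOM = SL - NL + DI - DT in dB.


157.78 dB


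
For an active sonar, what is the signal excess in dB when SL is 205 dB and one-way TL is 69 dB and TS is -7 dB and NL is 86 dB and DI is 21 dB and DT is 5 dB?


SE = SL - 2*TL + TS - NL + DI - DT = 205 - 2*69 + (-7) - 86 + 21 - 5 = -10

-10 dB


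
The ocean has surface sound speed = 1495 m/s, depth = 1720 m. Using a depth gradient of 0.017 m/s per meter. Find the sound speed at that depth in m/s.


c = 1495 + 0.017 * 1720 = 1524.24

1524.24 m/s


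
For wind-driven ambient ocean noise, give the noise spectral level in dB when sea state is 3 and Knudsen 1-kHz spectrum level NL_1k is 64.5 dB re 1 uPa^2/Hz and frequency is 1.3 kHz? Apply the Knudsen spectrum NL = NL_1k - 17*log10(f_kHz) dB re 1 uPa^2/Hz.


NL = NL_1k - 17*log10(f_kHz) = 64.5 - 17*log10(1.3) = 64.5 - (1.94) = 62.56

62.56 dB


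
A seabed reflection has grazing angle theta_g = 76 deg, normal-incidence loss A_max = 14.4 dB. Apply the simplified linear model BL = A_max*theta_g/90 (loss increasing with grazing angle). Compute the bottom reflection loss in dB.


BL = A_max * theta_g / 90 = 14.4 * 76 / 90 = 12.16

12.16 dB


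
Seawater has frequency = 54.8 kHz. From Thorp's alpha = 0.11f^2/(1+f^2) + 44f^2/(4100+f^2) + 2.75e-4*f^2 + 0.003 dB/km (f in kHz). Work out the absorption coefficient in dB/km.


f^2 = 3003.04
alpha = 0.11*3003.04/(1+3003.04) + 44*3003.04/(4100+3003.04) + 2.75e-4*3003.04 + 0.003 = 19.541

19.541 dB/km


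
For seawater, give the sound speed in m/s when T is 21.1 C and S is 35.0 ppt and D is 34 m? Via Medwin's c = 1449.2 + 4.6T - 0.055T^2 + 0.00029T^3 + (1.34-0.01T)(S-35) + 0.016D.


c = 1449.2 + 4.6*21.1 - 0.055*21.1^2 + 0.00029*21.1^3 + (1.34 - 0.01*21.1)*(35.0 - 35) + 0.016*34 = 1525.04

1525.04 m/s


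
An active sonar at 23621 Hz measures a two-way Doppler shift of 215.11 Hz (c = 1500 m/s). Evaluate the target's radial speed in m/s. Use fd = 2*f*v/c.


From fd = 2*f*v/c, v = c*fd/(2*f) = 1500 * 215.11 / (2*23621) = 6.83

6.83 m/s


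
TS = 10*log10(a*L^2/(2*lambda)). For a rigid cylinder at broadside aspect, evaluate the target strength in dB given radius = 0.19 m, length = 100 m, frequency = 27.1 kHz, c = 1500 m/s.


lambda = 1500/27100 = 0.05535 m
TS = 10*log10(0.19*100^2/(2*0.05535)) = 42.35

42.35 dB


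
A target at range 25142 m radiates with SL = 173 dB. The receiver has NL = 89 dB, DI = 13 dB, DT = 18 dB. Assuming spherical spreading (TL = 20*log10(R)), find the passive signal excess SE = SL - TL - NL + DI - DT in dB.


Step 1: TL = 20*log10(25142) = 88.01 dB
Step 2: SE = 173 - 88.01 - 89 + 13 - 18 = -9.01

-9.01 dB


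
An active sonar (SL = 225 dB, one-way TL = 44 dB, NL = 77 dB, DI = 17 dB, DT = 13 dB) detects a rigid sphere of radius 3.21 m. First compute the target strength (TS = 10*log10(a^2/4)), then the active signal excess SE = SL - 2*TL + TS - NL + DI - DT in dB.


Step 1: TS = 10*log10(3.21^2/4) = 4.11 dB
Step 2: SE = SL - 2*TL + TS - NL + DI - DT = 225 - 2*44 + (4.11) - 77 + 17 - 13 = 68.11

68.11 dB


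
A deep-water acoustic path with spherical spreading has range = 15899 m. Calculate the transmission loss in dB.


84.03 dB


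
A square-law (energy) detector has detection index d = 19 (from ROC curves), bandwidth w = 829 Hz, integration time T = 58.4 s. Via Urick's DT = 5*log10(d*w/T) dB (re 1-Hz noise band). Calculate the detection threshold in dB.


DT = 5*log10(d*w/T) = 5*log10(19 * 829 / 58.4) = 5*log10(269.71) = 12.15

12.15 dB


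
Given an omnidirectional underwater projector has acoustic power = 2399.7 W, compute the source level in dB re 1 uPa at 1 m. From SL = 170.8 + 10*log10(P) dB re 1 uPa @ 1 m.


SL = 170.8 + 10*log10(2399.7) = 170.8 + 33.8 = 204.6

204.6 dB


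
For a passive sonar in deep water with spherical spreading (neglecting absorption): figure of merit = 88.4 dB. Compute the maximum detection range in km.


26.3 km


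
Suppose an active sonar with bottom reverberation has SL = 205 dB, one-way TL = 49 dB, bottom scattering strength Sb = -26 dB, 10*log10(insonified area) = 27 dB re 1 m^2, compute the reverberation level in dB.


RL = SL - 2*TL + Sb + 10*log10(A) = 205 - 2*49 + (-26) + 27 = 108

108 dB


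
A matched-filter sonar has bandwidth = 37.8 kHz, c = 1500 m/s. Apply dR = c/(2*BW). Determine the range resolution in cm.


dR = c/(2*BW) = 1500 / (2 * 37.8e3) = 0.0198 m = 1.98 cm

1.98 cm


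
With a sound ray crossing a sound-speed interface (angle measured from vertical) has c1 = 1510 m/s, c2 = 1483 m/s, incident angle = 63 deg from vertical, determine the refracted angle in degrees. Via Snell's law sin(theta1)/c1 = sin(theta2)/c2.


61.05 deg


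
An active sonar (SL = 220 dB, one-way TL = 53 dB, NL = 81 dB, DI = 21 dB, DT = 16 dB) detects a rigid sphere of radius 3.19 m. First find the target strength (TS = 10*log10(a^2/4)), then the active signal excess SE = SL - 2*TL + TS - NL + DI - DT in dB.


Step 1: TS = 10*log10(3.19^2/4) = 4.06 dB
Step 2: SE = SL - 2*TL + TS - NL + DI - DT = 220 - 2*53 + (4.06) - 81 + 21 - 16 = 42.06

42.06 dB


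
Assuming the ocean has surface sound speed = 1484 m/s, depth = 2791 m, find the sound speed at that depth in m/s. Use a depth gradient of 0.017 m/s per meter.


1531.447 m/s


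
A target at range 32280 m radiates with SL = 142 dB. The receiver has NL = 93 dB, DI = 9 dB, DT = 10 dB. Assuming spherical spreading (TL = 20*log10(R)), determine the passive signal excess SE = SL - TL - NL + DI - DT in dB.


Step 1: TL = 20*log10(32280) = 90.18 dB
Step 2: SE = 142 - 90.18 - 93 + 9 - 10 = -42.18

-42.18 dB


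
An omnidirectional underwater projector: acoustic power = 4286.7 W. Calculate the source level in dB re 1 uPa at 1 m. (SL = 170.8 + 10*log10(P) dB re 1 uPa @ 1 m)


SL = 170.8 + 10*log10(4286.7) = 170.8 + 36.32 = 207.12

207.12 dB


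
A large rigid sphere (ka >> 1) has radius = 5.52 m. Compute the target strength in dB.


TS = 10*log10(5.52^2 / 4) = 10*log10(7.6176) = 8.82

8.82 dB


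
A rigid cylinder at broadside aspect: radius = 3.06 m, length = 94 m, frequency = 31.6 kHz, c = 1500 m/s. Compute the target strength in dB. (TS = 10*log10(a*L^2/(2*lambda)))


54.55 dB


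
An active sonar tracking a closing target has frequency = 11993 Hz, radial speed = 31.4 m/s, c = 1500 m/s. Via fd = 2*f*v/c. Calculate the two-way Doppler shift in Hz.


502.11 Hz


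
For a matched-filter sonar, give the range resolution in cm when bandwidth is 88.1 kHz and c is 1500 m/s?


dR = c/(2*BW) = 1500 / (2 * 88.1e3) = 0.0085 m = 0.85 cm

0.85 cm


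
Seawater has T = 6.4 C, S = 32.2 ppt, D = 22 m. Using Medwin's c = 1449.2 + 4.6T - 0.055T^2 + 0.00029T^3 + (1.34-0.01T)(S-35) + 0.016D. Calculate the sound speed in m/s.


1473.24 m/s


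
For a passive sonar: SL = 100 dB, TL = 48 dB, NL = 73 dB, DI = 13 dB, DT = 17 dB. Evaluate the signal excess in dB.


SE = SL - TL - NL + DI - DT = 100 - 48 - 73 + 13 - 17 = -25

-25 dB


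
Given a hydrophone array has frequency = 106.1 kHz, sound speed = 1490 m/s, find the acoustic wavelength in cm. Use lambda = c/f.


1.4 cm


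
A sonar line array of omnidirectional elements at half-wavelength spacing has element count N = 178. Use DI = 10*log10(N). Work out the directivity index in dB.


22.5 dB


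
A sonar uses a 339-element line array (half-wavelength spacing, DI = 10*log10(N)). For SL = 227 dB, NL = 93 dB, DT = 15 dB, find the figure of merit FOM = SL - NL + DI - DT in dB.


144.3 dB


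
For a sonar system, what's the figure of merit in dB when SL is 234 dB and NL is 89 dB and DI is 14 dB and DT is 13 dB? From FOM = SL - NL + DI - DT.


FOM = SL - NL + DI - DT = 234 - 89 + 14 - 13 = 146

146 dB


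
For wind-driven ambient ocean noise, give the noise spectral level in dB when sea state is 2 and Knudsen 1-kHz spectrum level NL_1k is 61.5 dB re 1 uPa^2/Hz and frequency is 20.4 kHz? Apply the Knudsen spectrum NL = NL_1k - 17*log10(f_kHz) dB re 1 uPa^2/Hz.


39.24 dB


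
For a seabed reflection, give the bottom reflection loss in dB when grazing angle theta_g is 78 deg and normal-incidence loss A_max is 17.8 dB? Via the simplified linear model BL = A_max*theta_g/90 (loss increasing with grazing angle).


BL = A_max * theta_g / 90 = 17.8 * 78 / 90 = 15.43

15.43 dB


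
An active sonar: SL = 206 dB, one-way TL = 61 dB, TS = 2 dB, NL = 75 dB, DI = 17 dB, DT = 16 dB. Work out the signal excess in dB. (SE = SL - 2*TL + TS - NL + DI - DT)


SE = SL - 2*TL + TS - NL + DI - DT = 206 - 2*61 + (2) - 75 + 17 - 16 = 12

12 dB


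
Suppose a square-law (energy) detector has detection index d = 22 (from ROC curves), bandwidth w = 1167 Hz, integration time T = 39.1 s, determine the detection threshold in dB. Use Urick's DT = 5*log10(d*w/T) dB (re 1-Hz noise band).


DT = 5*log10(d*w/T) = 5*log10(22 * 1167 / 39.1) = 5*log10(656.62) = 14.09

14.09 dB


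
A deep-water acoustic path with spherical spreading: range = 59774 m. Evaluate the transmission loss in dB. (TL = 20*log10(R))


TL = 20*log10(59774) = 95.53

95.53 dB


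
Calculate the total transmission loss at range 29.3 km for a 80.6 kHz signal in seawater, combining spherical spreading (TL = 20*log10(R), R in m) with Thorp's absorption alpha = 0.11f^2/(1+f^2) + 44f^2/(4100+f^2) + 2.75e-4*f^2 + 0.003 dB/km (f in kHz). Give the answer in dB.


935.37 dB


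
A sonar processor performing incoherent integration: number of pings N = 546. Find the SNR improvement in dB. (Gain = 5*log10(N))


Gain = 5*log10(546) = 13.69

13.69 dB


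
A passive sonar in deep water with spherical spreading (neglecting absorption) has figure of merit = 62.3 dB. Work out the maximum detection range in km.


At max range FOM = TL, so 20*log10(R) = 62.3
R = 10^(62.3/20) = 1303.17 m = 1.3 km

1.3 km


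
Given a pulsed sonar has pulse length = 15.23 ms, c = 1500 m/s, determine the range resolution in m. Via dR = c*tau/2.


11.4225 m


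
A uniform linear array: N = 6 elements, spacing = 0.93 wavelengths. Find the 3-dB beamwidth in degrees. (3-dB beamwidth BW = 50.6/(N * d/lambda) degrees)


BW = 50.6 / (6 * 0.93) = 50.6 / 5.58 = 9.07

9.07 deg


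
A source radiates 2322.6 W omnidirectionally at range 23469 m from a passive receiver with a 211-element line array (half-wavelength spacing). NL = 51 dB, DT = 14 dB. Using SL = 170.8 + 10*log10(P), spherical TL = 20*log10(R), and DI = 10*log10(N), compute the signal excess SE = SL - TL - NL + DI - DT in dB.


75.29 dB


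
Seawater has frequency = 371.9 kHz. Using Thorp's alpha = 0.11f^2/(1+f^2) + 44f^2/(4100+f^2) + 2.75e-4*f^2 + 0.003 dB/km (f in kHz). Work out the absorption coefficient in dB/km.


f^2 = 138309.61
alpha = 0.11*138309.61/(1+138309.61) + 44*138309.61/(4100+138309.61) + 2.75e-4*138309.61 + 0.003 = 80.881

80.881 dB/km


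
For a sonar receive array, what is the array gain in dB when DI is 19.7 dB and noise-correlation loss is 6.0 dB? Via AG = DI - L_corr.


AG = DI - L_corr = 19.7 - 6.0 = 13.7

13.7 dB


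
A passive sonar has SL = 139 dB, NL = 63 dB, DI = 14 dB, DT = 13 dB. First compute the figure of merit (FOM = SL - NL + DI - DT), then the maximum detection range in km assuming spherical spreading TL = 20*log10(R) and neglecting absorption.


Step 1: FOM = SL - NL + DI - DT = 139 - 63 + 14 - 13 = 77 dB
Step 2: at max range FOM = TL = 20*log10(R), so R = 10^(77/20) = 7079.46 m = 7.08 km

7.08 km


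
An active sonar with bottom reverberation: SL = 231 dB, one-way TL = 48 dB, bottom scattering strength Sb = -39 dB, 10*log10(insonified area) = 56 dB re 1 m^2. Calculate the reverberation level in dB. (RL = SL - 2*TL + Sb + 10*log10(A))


RL = SL - 2*TL + Sb + 10*log10(A) = 231 - 2*48 + (-39) + 56 = 152

152 dB


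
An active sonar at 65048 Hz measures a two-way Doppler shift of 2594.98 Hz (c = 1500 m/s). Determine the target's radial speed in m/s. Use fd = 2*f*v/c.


From fd = 2*f*v/c, v = c*fd/(2*f) = 1500 * 2594.98 / (2*65048) = 29.92

29.92 m/s


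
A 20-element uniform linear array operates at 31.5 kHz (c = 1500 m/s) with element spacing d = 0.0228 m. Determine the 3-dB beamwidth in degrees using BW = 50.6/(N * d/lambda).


5.28 deg


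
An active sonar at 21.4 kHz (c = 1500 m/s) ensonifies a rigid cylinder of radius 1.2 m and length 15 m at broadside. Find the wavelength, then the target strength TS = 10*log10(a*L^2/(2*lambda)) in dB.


Step 1: lambda = c/f = 1500/21400 = 0.07009 m
Step 2: TS = 10*log10(a*L^2/(2*lambda)) = 10*log10(1.2*15^2/(2*0.07009)) = 32.85

32.85 dB


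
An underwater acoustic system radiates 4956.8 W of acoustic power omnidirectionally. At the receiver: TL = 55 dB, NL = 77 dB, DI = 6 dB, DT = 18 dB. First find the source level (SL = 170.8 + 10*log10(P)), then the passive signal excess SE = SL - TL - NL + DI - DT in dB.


Step 1: SL = 170.8 + 10*log10(4956.8) = 207.75 dB
Step 2: SE = SL - TL - NL + DI - DT = 207.75 - 55 - 77 + 6 - 18 = 63.75

63.75 dB


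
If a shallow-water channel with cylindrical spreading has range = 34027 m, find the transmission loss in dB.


45.32 dB


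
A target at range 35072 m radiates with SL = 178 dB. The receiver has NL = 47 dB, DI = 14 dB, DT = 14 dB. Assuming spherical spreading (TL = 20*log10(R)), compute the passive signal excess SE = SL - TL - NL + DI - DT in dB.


Step 1: TL = 20*log10(35072) = 90.9 dB
Step 2: SE = 178 - 90.9 - 47 + 14 - 14 = 40.1

40.1 dB


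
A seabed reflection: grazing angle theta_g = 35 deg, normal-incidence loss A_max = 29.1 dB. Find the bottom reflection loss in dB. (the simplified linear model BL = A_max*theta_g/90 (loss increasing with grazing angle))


11.32 dB


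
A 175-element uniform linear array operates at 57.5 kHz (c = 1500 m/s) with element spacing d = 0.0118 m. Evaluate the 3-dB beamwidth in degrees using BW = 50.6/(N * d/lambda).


0.64 deg


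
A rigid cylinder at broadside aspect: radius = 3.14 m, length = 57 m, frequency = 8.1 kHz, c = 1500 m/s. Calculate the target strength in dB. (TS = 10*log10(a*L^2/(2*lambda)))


lambda = 1500/8100 = 0.18519 m
TS = 10*log10(3.14*57^2/(2*0.18519)) = 44.4

44.4 dB


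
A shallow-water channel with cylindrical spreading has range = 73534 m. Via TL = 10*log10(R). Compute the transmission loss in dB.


48.66 dB


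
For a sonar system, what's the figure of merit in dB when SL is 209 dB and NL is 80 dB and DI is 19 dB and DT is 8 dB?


140 dB


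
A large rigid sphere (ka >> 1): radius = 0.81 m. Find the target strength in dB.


TS = 10*log10(0.81^2 / 4) = 10*log10(0.164025) = -7.85

-7.85 dB


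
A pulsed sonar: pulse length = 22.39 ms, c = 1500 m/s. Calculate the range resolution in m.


16.7925 m


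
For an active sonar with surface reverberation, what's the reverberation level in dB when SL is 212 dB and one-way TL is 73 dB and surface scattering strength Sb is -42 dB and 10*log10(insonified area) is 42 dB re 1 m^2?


66 dB


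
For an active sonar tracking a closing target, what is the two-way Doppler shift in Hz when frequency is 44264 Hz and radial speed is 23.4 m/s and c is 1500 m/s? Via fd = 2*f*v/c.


1381.04 Hz


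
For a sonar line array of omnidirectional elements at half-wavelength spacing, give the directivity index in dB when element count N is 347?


DI = 10*log10(347) = 25.4

25.4 dB


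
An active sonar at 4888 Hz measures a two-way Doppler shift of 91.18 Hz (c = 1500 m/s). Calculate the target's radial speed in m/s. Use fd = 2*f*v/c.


From fd = 2*f*v/c, v = c*fd/(2*f) = 1500 * 91.18 / (2*4888) = 13.99

13.99 m/s


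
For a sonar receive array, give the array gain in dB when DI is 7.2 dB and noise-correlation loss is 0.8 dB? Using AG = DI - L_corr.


6.4 dB


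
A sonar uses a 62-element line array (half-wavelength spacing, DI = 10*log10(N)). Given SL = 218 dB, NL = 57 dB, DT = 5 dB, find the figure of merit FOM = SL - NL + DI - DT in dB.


Step 1: DI = 10*log10(62) = 17.92 dB
Step 2: FOM = SL - NL + DI - DT = 218 - 57 + 17.92 - 5 = 173.92

173.92 dB


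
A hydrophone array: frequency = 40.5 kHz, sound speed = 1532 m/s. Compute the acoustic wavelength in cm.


lambda = c/f = 1532 / 40500 = 0.0378 m = 3.78 cm

3.78 cm


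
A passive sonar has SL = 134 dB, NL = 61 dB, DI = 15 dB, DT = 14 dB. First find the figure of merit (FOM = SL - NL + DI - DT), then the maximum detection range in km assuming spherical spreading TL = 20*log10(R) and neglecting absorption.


Step 1: FOM = SL - NL + DI - DT = 134 - 61 + 15 - 14 = 74 dB
Step 2: at max range FOM = TL = 20*log10(R), so R = 10^(74/20) = 5011.87 m = 5.01 km

5.01 km


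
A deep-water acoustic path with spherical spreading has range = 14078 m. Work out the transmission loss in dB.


TL = 20*log10(14078) = 82.97

82.97 dB


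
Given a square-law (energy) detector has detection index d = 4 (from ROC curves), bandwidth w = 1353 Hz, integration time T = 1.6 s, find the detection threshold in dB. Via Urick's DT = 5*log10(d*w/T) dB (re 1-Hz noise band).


DT = 5*log10(d*w/T) = 5*log10(4 * 1353 / 1.6) = 5*log10(3382.5) = 17.65

17.65 dB


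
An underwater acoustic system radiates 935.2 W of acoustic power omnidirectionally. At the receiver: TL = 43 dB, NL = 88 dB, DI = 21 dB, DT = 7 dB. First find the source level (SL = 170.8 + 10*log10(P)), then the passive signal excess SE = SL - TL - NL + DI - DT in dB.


Step 1: SL = 170.8 + 10*log10(935.2) = 200.51 dB
Step 2: SE = SL - TL - NL + DI - DT = 200.51 - 43 - 88 + 21 - 7 = 83.51

83.51 dB


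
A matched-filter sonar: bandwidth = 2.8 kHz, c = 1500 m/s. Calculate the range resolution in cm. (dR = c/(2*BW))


dR = c/(2*BW) = 1500 / (2 * 2.8e3) = 0.2679 m = 26.79 cm

26.79 cm


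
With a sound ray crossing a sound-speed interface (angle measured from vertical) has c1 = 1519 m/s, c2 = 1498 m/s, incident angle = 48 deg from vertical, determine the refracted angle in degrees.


47.13 deg


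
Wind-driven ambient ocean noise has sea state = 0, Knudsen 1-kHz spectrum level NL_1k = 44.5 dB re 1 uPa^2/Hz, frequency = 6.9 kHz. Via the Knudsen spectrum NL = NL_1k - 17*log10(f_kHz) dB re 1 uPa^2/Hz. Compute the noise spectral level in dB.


NL = NL_1k - 17*log10(f_kHz) = 44.5 - 17*log10(6.9) = 44.5 - (14.26) = 30.24

30.24 dB


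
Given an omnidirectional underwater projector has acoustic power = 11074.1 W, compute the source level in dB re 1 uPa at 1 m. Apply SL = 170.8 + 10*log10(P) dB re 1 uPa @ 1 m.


SL = 170.8 + 10*log10(11074.1) = 170.8 + 40.44 = 211.24

211.24 dB


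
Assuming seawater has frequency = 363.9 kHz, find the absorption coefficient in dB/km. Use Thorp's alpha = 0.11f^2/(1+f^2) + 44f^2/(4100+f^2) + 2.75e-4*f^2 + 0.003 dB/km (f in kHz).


79.208 dB/km


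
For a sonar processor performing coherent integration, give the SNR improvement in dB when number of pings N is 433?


Gain = 10*log10(433) = 26.36

26.36 dB


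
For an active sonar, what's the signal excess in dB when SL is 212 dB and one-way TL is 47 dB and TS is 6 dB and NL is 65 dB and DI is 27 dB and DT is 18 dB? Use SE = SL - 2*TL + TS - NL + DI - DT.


68 dB


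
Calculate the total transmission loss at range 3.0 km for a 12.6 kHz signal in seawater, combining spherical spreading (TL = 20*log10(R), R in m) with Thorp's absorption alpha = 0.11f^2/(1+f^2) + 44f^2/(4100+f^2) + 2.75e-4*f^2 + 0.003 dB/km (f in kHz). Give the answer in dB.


Step 1 (Thorp): alpha = 0.11*158.76/(1+158.76) + 44*158.76/(4100+158.76) + 2.75e-4*158.76 + 0.003 = 1.7962 dB/km
Step 2: TL_spread = 20*log10(3000) = 69.54 dB
Step 3: TL_abs = alpha*R = 1.7962 * 3.0 = 5.39 dB
Step 4: TL_total = 69.54 + 5.39 = 74.93

74.93 dB
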